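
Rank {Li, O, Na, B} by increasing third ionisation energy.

B, O, Na, Li

The third ionization energy removes an electron from the +2 ion. For each element: Li²⁺ is already 1 electron into the core; O²⁺ still has 4 valence electrons; Na²⁺ is already 1 electron into the core; B²⁺ still has 1 valence electron.
Breaking into a closed-shell core is much more expensive than removing a leftover valence electron — Na and Li have the largest IE_3 here.
Valence configurations: O²⁺ [He]2s²2p², B²⁺ [He]2s¹.
Approximate IE_3 values (kJ/mol): Li 11815, O 5300, Na 6910, B 3660.
Hence IE_3: B < O < Na < Li.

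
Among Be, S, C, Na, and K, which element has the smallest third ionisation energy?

The third ionization energy removes an electron from the +2 ion. For each element: Be²⁺ is the bare [He] core; S²⁺ still has 4 valence electrons; C²⁺ still has 2 valence electrons; Na²⁺ is already 1 electron into the core; K²⁺ is already 1 electron into the core.
Usually core removal costs more than valence removal, but here the competition is close: a tightly held n=2 valence electron can cost more to remove than an n=3 core electron, so the actual values have to decide it.
Valence configurations: S²⁺ [Ne]3s²3p², C²⁺ [He]2s².
Tabulated IE_3 (kJ/mol): Be 14849, S 3357, C 4620, Na 6910, K 4420.
Putting it together, IE_3: S < K < C < Na < Be.

S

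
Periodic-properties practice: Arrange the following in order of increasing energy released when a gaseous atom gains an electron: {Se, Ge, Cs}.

Cs < Ge < Se

Ge is in period 4, group 14; Se is in period 4, group 16; Cs is in period 6, group 1.
Electron affinity generally becomes more exothermic across a period toward the halogens and less exothermic down a group.
Neither a single period nor a single group — weigh both effects.
Ge > Cs: relative to Cs, both the across-period and down-group shifts push Ge's electron affinity up.
Se > Ge: both are in period 4; the period trend gives Se the larger value.
For reference (kJ/mol): Ge 119, Se 195, Cs 46.
So from lowest to highest: Cs < Ge < Se.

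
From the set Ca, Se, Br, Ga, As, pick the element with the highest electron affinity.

Br

Ca is in period 4, group 2; Ga is in period 4, group 13; As is in period 4, group 15; Se is in period 4, group 16; Br is in period 4, group 17.
Electron affinity generally becomes more exothermic across a period toward the halogens and less exothermic down a group.
All lie in period 4, so electron affinity increases left to right.
The highest electron affinity among these belongs to Br.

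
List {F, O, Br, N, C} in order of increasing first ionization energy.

C, Br, O, N, F

Removing the outermost electron gets harder across a period and easier down a group.
These span different periods and groups, so the two trends combine.
Br > C: period and group pull opposite ways; the across-period shift dominates (1140 vs 1086 kJ/mol).
O > Br: period and group pull opposite ways; the down-group shift dominates (1314 vs 1140 kJ/mol).
N > O: this pair runs against the simple trend — see the exception note.
F > N: both are in period 2; the period trend gives F the larger value.
Note the exception: N has a higher first ionization energy than O, contrary to the simple trend — pairing an electron in O's 2p⁴ costs repulsion energy, so O ionizes more easily than half-filled N (2p³).
For reference (kJ/mol): C 1086, N 1402, O 1314, F 1681, Br 1140.
So from lowest to highest: C < Br < O < N < F.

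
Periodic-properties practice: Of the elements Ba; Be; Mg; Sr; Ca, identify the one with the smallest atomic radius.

Be

Atomic radius shrinks across a period as nuclear charge pulls the same shell inward, and grows down a group as new shells are added.
All are in group 2, so atomic radius increases down the group.
The smallest atomic radius among these belongs to Be.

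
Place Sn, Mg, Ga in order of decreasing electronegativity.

Sn, Ga, Mg

Mg is in period 3, group 2; Ga is in period 4, group 13; Sn is in period 5, group 14.
Smaller atoms with higher effective nuclear charge are more electronegative.
These sit on a diagonal, where the across-period and down-group effects partly cancel.
Ga > Mg: the two effects oppose for this pair; the across-period effect wins (1.81 vs 1.31).
Sn > Ga: period and group pull opposite ways; the across-period shift dominates (1.96 vs 1.81).
Approximate values (Pauling): Mg 1.31, Ga 1.81, Sn 1.96.
So from highest to lowest: Sn > Ga > Mg.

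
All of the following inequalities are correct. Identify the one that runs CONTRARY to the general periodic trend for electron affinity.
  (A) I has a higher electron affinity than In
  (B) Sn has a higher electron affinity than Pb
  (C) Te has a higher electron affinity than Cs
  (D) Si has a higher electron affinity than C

The general trend: electron affinity increases across a period and decreases down a group.
(A) I (period 5, group 17) vs In (period 5, group 13): the stated order agrees with the simple trend.
(B) Sn (period 5, group 14) vs Pb (period 6, group 14): the stated order agrees with the simple trend.
(C) Te (period 5, group 16) vs Cs (period 6, group 1): the stated order agrees with the simple trend.
(D) Si (period 3, group 14) vs C (period 2, group 14): the stated order contradicts the simple trend.
The exception is (D): Si's larger, more diffuse 3p orbitals accept an added electron slightly more readily than C's compact 2p.

(D)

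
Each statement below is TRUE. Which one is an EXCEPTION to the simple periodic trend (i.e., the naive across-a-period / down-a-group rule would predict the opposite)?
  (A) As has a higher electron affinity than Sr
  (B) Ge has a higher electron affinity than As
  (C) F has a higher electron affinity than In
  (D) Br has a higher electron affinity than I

(B)

The general trend: electron affinity increases across a period and decreases down a group.
(A) As (period 4, group 15) vs Sr (period 5, group 2): the stated order agrees with the simple trend.
(B) Ge (period 4, group 14) vs As (period 4, group 15): the stated order contradicts the simple trend.
(C) F (period 2, group 17) vs In (period 5, group 13): the stated order agrees with the simple trend.
(D) Br (period 4, group 17) vs I (period 5, group 17): the stated order agrees with the simple trend.
The exception is (B): adding an electron to As's half-filled 4p³ is unfavourable, so Ge (4p²) has the more exothermic EA.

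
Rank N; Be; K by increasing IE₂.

Be < N < K

IE_2 is the cost of taking one more electron from the +1 cation: N⁺ still has 4 valence electrons; Be⁺ still has 1 valence electron; K⁺ is the bare [Ar] core.
Breaking into a closed-shell core is much more expensive than removing a leftover valence electron — K has the largest IE_2 here.
Valence configurations: N⁺ [He]2s²2p², Be⁺ [He]2s¹.
Tabulated IE_2 (kJ/mol): N 2856, Be 1757, K 3052.
So the second ionization energies run Be < N < K.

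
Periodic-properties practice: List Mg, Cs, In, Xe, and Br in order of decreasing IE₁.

Xe > Br > Mg > In > Cs

Mg is in period 3, group 2; Br is in period 4, group 17; In is in period 5, group 13; Xe is in period 5, group 18; Cs is in period 6, group 1.
First ionization energy rises across a period (greater Z_eff holds electrons more tightly) and falls down a group (valence electrons are farther from the nucleus).
These span different periods and groups, so the two trends combine.
In > Cs: both effects reinforce here, so In is clearly the higher of the two.
Mg > In: period and group pull opposite ways; the down-group shift dominates (738 vs 558 kJ/mol).
Br > Mg: period and group pull opposite ways; the across-period shift dominates (1140 vs 738 kJ/mol).
Xe > Br: period and group pull opposite ways; the across-period shift dominates (1170 vs 1140 kJ/mol).
For reference (kJ/mol): Mg 738, Br 1140, In 558, Xe 1170, Cs 376.
So from highest to lowest: Xe > Br > Mg > In > Cs.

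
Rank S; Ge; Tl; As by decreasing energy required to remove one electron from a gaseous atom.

S > As > Ge > Tl

S is in period 3, group 16; Ge is in period 4, group 14; As is in period 4, group 15; Tl is in period 6, group 13.
IE₁ increases left→right with effective nuclear charge and decreases top→bottom as the valence shell moves farther out.
Here both period and group differ, so the two effects have to be weighed against each other.
Ge > Tl: relative to Tl, both the across-period and down-group shifts push Ge's first ionization energy up.
As > Ge: As lies to the right of Ge in period 4, so the across-period effect alone puts As higher.
S > As: relative to As, both the across-period and down-group shifts push S's first ionization energy up.
Approximate values (kJ/mol): S 1000, Ge 762, As 947, Tl 589.
So from highest to lowest: S > As > Ge > Tl.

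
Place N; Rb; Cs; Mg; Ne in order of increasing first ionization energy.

Cs, Rb, Mg, N, Ne

Removing the outermost electron gets harder across a period and easier down a group.
Neither a single period nor a single group — weigh both effects.
Rb > Cs: they share group 1; the group trend gives Rb the larger value.
Mg > Rb: both effects reinforce here, so Mg is clearly the higher of the two.
N > Mg: relative to Mg, both the across-period and down-group shifts push N's first ionization energy up.
Ne > N: Ne lies to the right of N in period 2, so the across-period effect alone puts Ne higher.
Approximate values (kJ/mol): N 1402, Ne 2081, Mg 738, Rb 403, Cs 376.
So from lowest to highest: Cs < Rb < Mg < N < Ne.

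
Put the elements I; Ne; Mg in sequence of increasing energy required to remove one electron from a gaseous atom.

Mg < I < Ne

Ne is in period 2, group 18; Mg is in period 3, group 2; I is in period 5, group 17.
IE₁ increases left→right with effective nuclear charge and decreases top→bottom as the valence shell moves farther out.
Neither a single period nor a single group — weigh both effects.
I > Mg: period and group pull opposite ways; the across-period shift dominates (1008 vs 738 kJ/mol).
Ne > I: relative to I, both the across-period and down-group shifts push Ne's first ionization energy up.
Approximate values (kJ/mol): Ne 2081, Mg 738, I 1008.
So from lowest to highest: Mg < I < Ne.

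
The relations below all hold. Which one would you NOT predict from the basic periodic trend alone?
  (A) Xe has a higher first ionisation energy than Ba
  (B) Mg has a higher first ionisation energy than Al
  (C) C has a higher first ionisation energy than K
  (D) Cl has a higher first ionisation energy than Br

(B)

The general trend: first ionisation energy increases across a period and decreases down a group.
(A) Xe (period 5, group 18) vs Ba (period 6, group 2): the stated order agrees with the simple trend.
(B) Mg (period 3, group 2) vs Al (period 3, group 13): the stated order contradicts the simple trend.
(C) C (period 2, group 14) vs K (period 4, group 1): the stated order agrees with the simple trend.
(D) Cl (period 3, group 17) vs Br (period 4, group 17): the stated order agrees with the simple trend.
The exception is (B): Al's single 3p electron is easier to remove than one from Mg's filled 3s².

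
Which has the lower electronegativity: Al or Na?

Na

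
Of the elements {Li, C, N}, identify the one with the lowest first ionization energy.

Across a period the outer electron is held more tightly (higher IE₁); down a group it sits in a higher shell, more shielded, and comes off more easily.
All lie in period 2, so first ionization energy increases left to right.
The lowest first ionization energy among these belongs to Li.

Li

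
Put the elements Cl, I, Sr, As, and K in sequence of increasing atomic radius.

Cl < As < I < Sr < K

Cl is in period 3, group 17; K is in period 4, group 1; As is in period 4, group 15; Sr is in period 5, group 2; I is in period 5, group 17.
Across a period the added protons contract the valence shell; down a group each new principal shell makes the atom larger.
These span different periods and groups, so the two trends combine.
As > Cl: both effects reinforce here, so As is clearly the larger of the two.
I > As: the two effects oppose for this pair; the down-group effect wins (133 vs 121 pm).
Sr > I: both are in period 5; the period trend gives Sr the larger value.
K > Sr: the two effects oppose for this pair; the across-period effect wins (196 vs 185 pm).
Approximate values (pm): Cl 99, K 196, As 121, Sr 185, I 133.
So from smallest to largest: Cl < As < I < Sr < K.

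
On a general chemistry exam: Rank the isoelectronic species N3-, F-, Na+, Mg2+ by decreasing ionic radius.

N3-, F-, Na+, Mg2+

All of these have 10 electrons, so size is governed by nuclear charge alone: the more protons, the stronger the pull on the same electron cloud, and the smaller the ion.
Nuclear charges: Mg2+ (Z=12), Na+ (Z=11), F- (Z=9), N3- (Z=7).
Largest to smallest: N3- > F- > Na+ > Mg2+.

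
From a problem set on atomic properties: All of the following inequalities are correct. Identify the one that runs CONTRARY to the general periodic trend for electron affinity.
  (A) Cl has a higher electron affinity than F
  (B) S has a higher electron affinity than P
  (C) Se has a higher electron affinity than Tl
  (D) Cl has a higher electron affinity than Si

(A)

The general trend: electron affinity increases across a period and decreases down a group.
(A) Cl (period 3, group 17) vs F (period 2, group 17): the stated order contradicts the simple trend.
(B) S (period 3, group 16) vs P (period 3, group 15): the stated order agrees with the simple trend.
(C) Se (period 4, group 16) vs Tl (period 6, group 13): the stated order agrees with the simple trend.
(D) Cl (period 3, group 17) vs Si (period 3, group 14): the stated order agrees with the simple trend.
The exception is (A): F's small 2p subshell makes the incoming electron feel strong e⁻–e⁻ repulsion, so Cl actually releases more energy on gaining an electron.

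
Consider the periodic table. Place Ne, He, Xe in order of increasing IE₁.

He is in period 1, group 18; Ne is in period 2, group 18; Xe is in period 5, group 18.
IE₁ increases left→right with effective nuclear charge and decreases top→bottom as the valence shell moves farther out.
All are in group 18, so first ionization energy increases up the group.
So from lowest to highest: Xe < Ne < He.

Xe < Ne < He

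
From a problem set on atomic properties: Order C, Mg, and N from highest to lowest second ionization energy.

N > C > Mg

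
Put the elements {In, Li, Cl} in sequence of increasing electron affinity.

In < Li < Cl

Li is in period 2, group 1; Cl is in period 3, group 17; In is in period 5, group 13.
EA tends to increase across a period and decrease down a group, though the pattern is less regular than for IE or radius.
Here both period and group differ, so the two effects have to be weighed against each other.
Li > In: the two effects oppose for this pair; the down-group effect wins (60 vs 29 kJ/mol).
Cl > Li: period and group pull opposite ways; the across-period shift dominates (349 vs 60 kJ/mol).
Approximate values (kJ/mol): Li 60, Cl 349, In 29.
So from lowest to highest: In < Li < Cl.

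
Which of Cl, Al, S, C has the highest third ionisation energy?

IE_3 is the cost of taking one more electron from the +2 cation: Cl²⁺ still has 5 valence electrons; Al²⁺ still has 1 valence electron; S²⁺ still has 4 valence electrons; C²⁺ still has 2 valence electrons.
All are still removing valence electrons, so compare the +2 ions as you would atoms: IE_3 generally rises across a period (higher Z_eff) and falls down a group (larger shell), subject to the usual subshell exceptions.
Valence configurations: Cl²⁺ [Ne]3s²3p³, Al²⁺ [Ne]3s¹, S²⁺ [Ne]3s²3p², C²⁺ [He]2s².
Approximate IE_3 values (kJ/mol): Cl 3822, Al 2745, S 3357, C 4620.
So the third ionization energies run Al < S < Cl < C.

C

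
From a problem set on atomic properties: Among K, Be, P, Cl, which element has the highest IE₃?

IE_3 is the cost of taking one more electron from the +2 cation: K²⁺ is already 1 electron into the core; Be²⁺ is the bare [He] core; P²⁺ still has 3 valence electrons; Cl²⁺ still has 5 valence electrons.
Core electrons are held far more tightly than valence electrons, so K and Be top the IE_3 order.
Valence configurations: P²⁺ [Ne]3s²3p¹, Cl²⁺ [Ne]3s²3p³.
The numbers (kJ/mol): K 4420, Be 14849, P 2914, Cl 3822.
Putting it together, IE_3: P < Cl < K < Be.

Be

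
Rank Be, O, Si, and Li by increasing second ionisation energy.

IE_2 is the cost of taking one more electron from the +1 cation: Be⁺ still has 1 valence electron; O⁺ still has 5 valence electrons; Si⁺ still has 3 valence electrons; Li⁺ is the bare [He] core.
Breaking into a closed-shell core is much more expensive than removing a leftover valence electron — Li has the largest IE_2 here.
Valence configurations: Be⁺ [He]2s¹, O⁺ [He]2s²2p³, Si⁺ [Ne]3s²3p¹.
Tabulated IE_2 (kJ/mol): Be 1757, O 3388, Si 1577, Li 7298.
Hence IE_2: Si < Be < O < Li.

Si < Be < O < Li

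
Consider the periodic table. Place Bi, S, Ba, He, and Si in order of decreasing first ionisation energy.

He > S > Si > Bi > Ba

He is in period 1, group 18; Si is in period 3, group 14; S is in period 3, group 16; Ba is in period 6, group 2; Bi is in period 6, group 15.
Across a period the outer electron is held more tightly (higher IE₁); down a group it sits in a higher shell, more shielded, and comes off more easily.
Neither a single period nor a single group — weigh both effects.
Bi > Ba: Bi lies to the right of Ba in period 6, so the across-period effect alone puts Bi higher.
Si > Bi: period and group pull opposite ways; the down-group shift dominates (786 vs 703 kJ/mol).
S > Si: both are in period 3; the period trend gives S the larger value.
He > S: relative to S, both the across-period and down-group shifts push He's first ionization energy up.
For reference (kJ/mol): He 2372, Si 786, S 1000, Ba 503, Bi 703.
So from highest to lowest: He > S > Si > Bi > Ba.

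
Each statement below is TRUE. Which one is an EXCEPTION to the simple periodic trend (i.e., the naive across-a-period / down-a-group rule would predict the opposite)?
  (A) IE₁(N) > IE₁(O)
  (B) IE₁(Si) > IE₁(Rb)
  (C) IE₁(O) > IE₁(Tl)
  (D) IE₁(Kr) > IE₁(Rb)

(A)

The general trend: IE₁ increases across a period and decreases down a group.
(A) N (period 2, group 15) vs O (period 2, group 16): the stated order contradicts the simple trend.
(B) Si (period 3, group 14) vs Rb (period 5, group 1): the stated order agrees with the simple trend.
(C) O (period 2, group 16) vs Tl (period 6, group 13): the stated order agrees with the simple trend.
(D) Kr (period 4, group 18) vs Rb (period 5, group 1): the stated order agrees with the simple trend.
The exception is (A): pairing an electron in O's 2p⁴ costs repulsion energy, so O ionizes more easily than half-filled N (2p³).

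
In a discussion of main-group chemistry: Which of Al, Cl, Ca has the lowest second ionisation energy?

Ca

Consider each +1 ion: Al⁺ still has 2 valence electrons; Cl⁺ still has 6 valence electrons; Ca⁺ still has 1 valence electron.
All are still removing valence electrons, so compare the +1 ions as you would atoms: IE_2 generally rises across a period (higher Z_eff) and falls down a group (larger shell), subject to the usual subshell exceptions.
Valence configurations: Al⁺ [Ne]3s², Cl⁺ [Ne]3s²3p⁴, Ca⁺ [Ar]4s¹.
Tabulated IE_2 (kJ/mol): Al 1817, Cl 2298, Ca 1145.
So the second ionization energies run Ca < Al < Cl.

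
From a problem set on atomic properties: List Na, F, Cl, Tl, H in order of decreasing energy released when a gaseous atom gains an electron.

H is in period 1, group 1; F is in period 2, group 17; Na is in period 3, group 1; Cl is in period 3, group 17; Tl is in period 6, group 13.
Atoms with high Z_eff and room in the valence shell (especially the halogens) have the most exothermic electron affinities.
Neither a single period nor a single group — weigh both effects.
Na > Tl: the two effects oppose for this pair; the down-group effect wins (53 vs 19 kJ/mol).
H > Na: H sits above Na in group 1, so the down-group effect alone puts H higher.
F > H: the two effects oppose for this pair; the across-period effect wins (328 vs 73 kJ/mol).
Cl > F: this pair runs against the simple trend — see the exception note.
Note the exception: Cl has a higher electron affinity than F, contrary to the simple trend — F's small 2p subshell makes the incoming electron feel strong e⁻–e⁻ repulsion, so Cl actually releases more energy on gaining an electron.
Approximate values (kJ/mol): H 73, F 328, Na 53, Cl 349, Tl 19.
So from highest to lowest: Cl > F > H > Na > Tl.

Cl > F > H > Na > Tl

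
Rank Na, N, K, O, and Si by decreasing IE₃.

The third ionization energy removes an electron from the +2 ion. For each element: Na²⁺ is already 1 electron into the core; N²⁺ still has 3 valence electrons; K²⁺ is already 1 electron into the core; O²⁺ still has 4 valence electrons; Si²⁺ still has 2 valence electrons.
Usually core removal costs more than valence removal, but here the competition is close: a tightly held n=2 valence electron can cost more to remove than an n=3 core electron, so the actual values have to decide it.
Valence configurations: N²⁺ [He]2s²2p¹, O²⁺ [He]2s²2p², Si²⁺ [Ne]3s².
The numbers (kJ/mol): Na 6910, N 4578, K 4420, O 5300, Si 3232.
Overall IE_3 order: Si < K < N < O < Na.

Na > O > N > K > Si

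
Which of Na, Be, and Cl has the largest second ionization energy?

The second ionization energy removes an electron from the +1 ion. For each element: Na⁺ is the bare [Ne] core; Be⁺ still has 1 valence electron; Cl⁺ still has 6 valence electrons.
Core electrons are held far more tightly than valence electrons, so Na tops the IE_2 order.
Valence configurations: Be⁺ [He]2s¹, Cl⁺ [Ne]3s²3p⁴.
The numbers (kJ/mol): Na 4562, Be 1757, Cl 2298.
Putting it together, IE_2: Be < Cl < Na.

Na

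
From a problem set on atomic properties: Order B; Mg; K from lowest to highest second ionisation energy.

Mg < B < K

IE_2 is the cost of taking one more electron from the +1 cation: B⁺ still has 2 valence electrons; Mg⁺ still has 1 valence electron; K⁺ is the bare [Ar] core.
Core electrons are held far more tightly than valence electrons, so K tops the IE_2 order.
Valence configurations: B⁺ [He]2s², Mg⁺ [Ne]3s¹.
Approximate IE_2 values (kJ/mol): B 2427, Mg 1451, K 3052.
Overall IE_2 order: Mg < B < K.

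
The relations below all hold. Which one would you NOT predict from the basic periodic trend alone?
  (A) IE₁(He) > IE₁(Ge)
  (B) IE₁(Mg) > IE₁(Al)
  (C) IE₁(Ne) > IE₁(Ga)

(B)

The general trend: first ionisation energy increases across a period and decreases down a group.
(A) He (period 1, group 18) vs Ge (period 4, group 14): the stated order agrees with the simple trend.
(B) Mg (period 3, group 2) vs Al (period 3, group 13): the stated order contradicts the simple trend.
(C) Ne (period 2, group 18) vs Ga (period 4, group 13): the stated order agrees with the simple trend.
The exception is (B): Al's single 3p electron is easier to remove than one from Mg's filled 3s².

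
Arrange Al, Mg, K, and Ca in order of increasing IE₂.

Ca < Mg < Al < K

Consider each +1 ion: Al⁺ still has 2 valence electrons; Mg⁺ still has 1 valence electron; K⁺ is the bare [Ar] core; Ca⁺ still has 1 valence electron.
Core electrons are held far more tightly than valence electrons, so K tops the IE_2 order.
Valence configurations: Al⁺ [Ne]3s², Mg⁺ [Ne]3s¹, Ca⁺ [Ar]4s¹.
The numbers (kJ/mol): Al 1817, Mg 1451, K 3052, Ca 1145.
Overall IE_2 order: Ca < Mg < Al < K.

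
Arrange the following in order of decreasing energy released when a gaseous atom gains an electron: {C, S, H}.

S, C, H

H is in period 1, group 1; C is in period 2, group 14; S is in period 3, group 16.
EA tends to increase across a period and decrease down a group, though the pattern is less regular than for IE or radius.
Here both period and group differ, so the two effects have to be weighed against each other.
C > H: period and group pull opposite ways; the across-period shift dominates (122 vs 73 kJ/mol).
S > C: the two effects oppose for this pair; the across-period effect wins (200 vs 122 kJ/mol).
Approximate values (kJ/mol): H 73, C 122, S 200.
So from highest to lowest: S > C > H.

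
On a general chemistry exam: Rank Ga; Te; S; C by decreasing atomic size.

Te > Ga > S > C

C is in period 2, group 14; S is in period 3, group 16; Ga is in period 4, group 13; Te is in period 5, group 16.
Moving right in a period, electrons are added to the same shell under a stronger nuclear pull, so atoms get smaller; moving down, a new shell is opened and atoms get larger.
Neither a single period nor a single group — weigh both effects.
S > C: the two effects oppose for this pair; the down-group effect wins (103 vs 75 pm).
Ga > S: both effects reinforce here, so Ga is clearly the larger of the two.
Te > Ga: period and group pull opposite ways; the down-group shift dominates (136 vs 124 pm).
For reference (pm): C 75, S 103, Ga 124, Te 136.
So from largest to smallest: Te > Ga > S > C.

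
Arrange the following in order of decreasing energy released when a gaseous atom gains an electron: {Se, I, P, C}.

C is in period 2, group 14; P is in period 3, group 15; Se is in period 4, group 16; I is in period 5, group 17.
EA tends to increase across a period and decrease down a group, though the pattern is less regular than for IE or radius.
These sit on a diagonal, where the across-period and down-group effects partly cancel.
C > P: the two effects oppose for this pair; the down-group effect wins (122 vs 72 kJ/mol).
Se > C: the two effects oppose for this pair; the across-period effect wins (195 vs 122 kJ/mol).
I > Se: the two effects oppose for this pair; the across-period effect wins (295 vs 195 kJ/mol).
For reference (kJ/mol): C 122, P 72, Se 195, I 295.
So from highest to lowest: I > Se > C > P.

I, Se, C, P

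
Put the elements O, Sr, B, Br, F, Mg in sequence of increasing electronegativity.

Sr < Mg < B < Br < O < F

B is in period 2, group 13; O is in period 2, group 16; F is in period 2, group 17; Mg is in period 3, group 2; Br is in period 4, group 17; Sr is in period 5, group 2.
Atoms toward the upper right of the periodic table pull bonding electrons most strongly.
These span different periods and groups, so the two trends combine.
Mg > Sr: they share group 2; the group trend gives Mg the larger value.
B > Mg: relative to Mg, both the across-period and down-group shifts push B's electronegativity up.
Br > B: period and group pull opposite ways; the across-period shift dominates (2.96 vs 2.04).
O > Br: the two effects oppose for this pair; the down-group effect wins (3.44 vs 2.96).
F > O: F lies to the right of O in period 2, so the across-period effect alone puts F higher.
Approximate values (Pauling): B 2.04, O 3.44, F 3.98, Mg 1.31, Br 2.96, Sr 0.95.
So from lowest to highest: Sr < Mg < B < Br < O < F.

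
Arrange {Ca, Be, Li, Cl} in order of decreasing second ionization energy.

After 1 electron has been removed, what remains? Ca⁺ still has 1 valence electron; Be⁺ still has 1 valence electron; Li⁺ is the bare [He] core; Cl⁺ still has 6 valence electrons.
Breaking into a closed-shell core is much more expensive than removing a leftover valence electron — Li has the largest IE_2 here.
Valence configurations: Ca⁺ [Ar]4s¹, Be⁺ [He]2s¹, Cl⁺ [Ne]3s²3p⁴.
Approximate IE_2 values (kJ/mol): Ca 1145, Be 1757, Li 7298, Cl 2298.
Overall IE_2 order: Ca < Be < Cl < Li.

Li > Cl > Be > Ca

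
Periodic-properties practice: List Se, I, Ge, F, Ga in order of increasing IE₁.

Ga < Ge < Se < I < F

F is in period 2, group 17; Ga is in period 4, group 13; Ge is in period 4, group 14; Se is in period 4, group 16; I is in period 5, group 17.
Across a period the outer electron is held more tightly (higher IE₁); down a group it sits in a higher shell, more shielded, and comes off more easily.
These span different periods and groups, so the two trends combine.
Ge > Ga: both are in period 4; the period trend gives Ge the larger value.
Se > Ge: both are in period 4; the period trend gives Se the larger value.
I > Se: the two effects oppose for this pair; the across-period effect wins (1008 vs 941 kJ/mol).
F > I: they share group 17; the group trend gives F the larger value.
Approximate values (kJ/mol): F 1681, Ga 579, Ge 762, Se 941, I 1008.
So from lowest to highest: Ga < Ge < Se < I < F.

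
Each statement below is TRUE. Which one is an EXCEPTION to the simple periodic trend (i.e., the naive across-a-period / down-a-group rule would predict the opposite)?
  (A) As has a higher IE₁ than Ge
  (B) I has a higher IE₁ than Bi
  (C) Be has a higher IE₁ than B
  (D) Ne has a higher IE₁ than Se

The general trend: IE₁ increases across a period and decreases down a group.
(A) As (period 4, group 15) vs Ge (period 4, group 14): the stated order agrees with the simple trend.
(B) I (period 5, group 17) vs Bi (period 6, group 15): the stated order agrees with the simple trend.
(C) Be (period 2, group 2) vs B (period 2, group 13): the stated order contradicts the simple trend.
(D) Ne (period 2, group 18) vs Se (period 4, group 16): the stated order agrees with the simple trend.
The exception is (C): removing B's lone 2p electron is easier than breaking Be's filled 2s².

(C)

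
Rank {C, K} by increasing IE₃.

Consider each +2 ion: C²⁺ still has 2 valence electrons; K²⁺ is already 1 electron into the core.
Usually core removal costs more than valence removal, but here the competition is close: a tightly held n=2 valence electron can cost more to remove than an n=3 core electron, so the actual values have to decide it.
Tabulated IE_3 (kJ/mol): C 4620, K 4420.
So the third ionization energies run K < C.

K < C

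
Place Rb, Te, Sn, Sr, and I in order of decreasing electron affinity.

Adding an electron releases more energy for atoms nearer the top right (short of the noble gases).
All lie in period 5; the across-period trend (electron affinity increases left to right) applies, with the exception below.
Note the exception: Rb has a higher electron affinity than Sr, contrary to the simple trend — adding an electron to Sr (ns²) has to open a new, higher-energy np subshell, which is unfavourable.
Tabulated electron affinity (kJ/mol): Rb 47, Sr 5, Sn 107, Te 190, I 295.
So from highest to lowest: I > Te > Sn > Rb > Sr.

I, Te, Sn, Rb, Sr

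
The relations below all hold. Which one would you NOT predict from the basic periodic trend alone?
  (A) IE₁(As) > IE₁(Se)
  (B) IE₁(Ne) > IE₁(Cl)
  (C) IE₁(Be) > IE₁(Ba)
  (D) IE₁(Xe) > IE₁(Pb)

The general trend: IE₁ increases across a period and decreases down a group.
(A) As (period 4, group 15) vs Se (period 4, group 16): the stated order contradicts the simple trend.
(B) Ne (period 2, group 18) vs Cl (period 3, group 17): the stated order agrees with the simple trend.
(C) Be (period 2, group 2) vs Ba (period 6, group 2): the stated order agrees with the simple trend.
(D) Xe (period 5, group 18) vs Pb (period 6, group 14): the stated order agrees with the simple trend.
The exception is (A): Se (4p⁴) ionizes more easily than half-filled As (4p³).

(A)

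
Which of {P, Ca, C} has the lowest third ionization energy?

The third ionization energy removes an electron from the +2 ion. For each element: P²⁺ still has 3 valence electrons; Ca²⁺ is the bare [Ar] core; C²⁺ still has 2 valence electrons.
Core electrons are held far more tightly than valence electrons, so Ca tops the IE_3 order.
Valence configurations: P²⁺ [Ne]3s²3p¹, C²⁺ [He]2s².
Approximate IE_3 values (kJ/mol): P 2914, Ca 4912, C 4620.
So the third ionization energies run P < C < Ca.

P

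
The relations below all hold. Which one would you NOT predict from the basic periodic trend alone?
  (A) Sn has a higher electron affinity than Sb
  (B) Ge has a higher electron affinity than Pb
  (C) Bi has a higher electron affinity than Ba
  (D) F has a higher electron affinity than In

The general trend: electron affinity increases across a period and decreases down a group.
(A) Sn (period 5, group 14) vs Sb (period 5, group 15): the stated order contradicts the simple trend.
(B) Ge (period 4, group 14) vs Pb (period 6, group 14): the stated order agrees with the simple trend.
(C) Bi (period 6, group 15) vs Ba (period 6, group 2): the stated order agrees with the simple trend.
(D) F (period 2, group 17) vs In (period 5, group 13): the stated order agrees with the simple trend.
The exception is (A): adding an electron to Sb's half-filled 5p³ is unfavourable, so Sn has the more exothermic EA.

(A)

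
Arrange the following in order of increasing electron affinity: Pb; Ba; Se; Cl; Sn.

Ba < Pb < Sn < Se < Cl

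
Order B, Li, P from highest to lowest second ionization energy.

Li > B > P

After 1 electron has been removed, what remains? B⁺ still has 2 valence electrons; Li⁺ is the bare [He] core; P⁺ still has 4 valence electrons.
Core electrons are held far more tightly than valence electrons, so Li tops the IE_2 order.
Valence configurations: B⁺ [He]2s², P⁺ [Ne]3s²3p².
Tabulated IE_2 (kJ/mol): B 2427, Li 7298, P 1907.
Hence IE_2: P < B < Li.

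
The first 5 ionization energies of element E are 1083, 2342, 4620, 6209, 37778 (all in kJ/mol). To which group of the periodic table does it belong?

Look for the largest jump between consecutive ionization energies: IE5/IE4 ≈ 6.1, far larger than any earlier ratio.
That jump marks the point where a core electron is being removed. So the atom has 4 valence electrons.
A main-group element with 4 valence electrons is in group 14.

Group 14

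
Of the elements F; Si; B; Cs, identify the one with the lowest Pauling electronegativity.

B is in period 2, group 13; F is in period 2, group 17; Si is in period 3, group 14; Cs is in period 6, group 1.
Atoms toward the upper right of the periodic table pull bonding electrons most strongly.
Here both period and group differ, so the two effects have to be weighed against each other.
Si > Cs: relative to Cs, both the across-period and down-group shifts push Si's electronegativity up.
B > Si: period and group pull opposite ways; the down-group shift dominates (2.04 vs 1.90).
F > B: both are in period 2; the period trend gives F the larger value.
Tabulated electronegativity (Pauling): B 2.04, F 3.98, Si 1.90, Cs 0.79.
The lowest Pauling electronegativity among these belongs to Cs.

Cs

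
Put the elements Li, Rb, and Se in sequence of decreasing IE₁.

Se > Li > Rb

Li is in period 2, group 1; Se is in period 4, group 16; Rb is in period 5, group 1.
Across a period the outer electron is held more tightly (higher IE₁); down a group it sits in a higher shell, more shielded, and comes off more easily.
Here both period and group differ, so the two effects have to be weighed against each other.
Li > Rb: Li sits above Rb in group 1, so the down-group effect alone puts Li higher.
Se > Li: the two effects oppose for this pair; the across-period effect wins (941 vs 520 kJ/mol).
Approximate values (kJ/mol): Li 520, Se 941, Rb 403.
So from highest to lowest: Se > Li > Rb.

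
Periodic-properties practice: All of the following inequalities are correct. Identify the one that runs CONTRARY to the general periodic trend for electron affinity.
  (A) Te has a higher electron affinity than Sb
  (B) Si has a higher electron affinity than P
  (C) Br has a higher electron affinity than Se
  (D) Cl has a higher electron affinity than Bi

(B)

The general trend: electron affinity increases across a period and decreases down a group.
(A) Te (period 5, group 16) vs Sb (period 5, group 15): the stated order agrees with the simple trend.
(B) Si (period 3, group 14) vs P (period 3, group 15): the stated order contradicts the simple trend.
(C) Br (period 4, group 17) vs Se (period 4, group 16): the stated order agrees with the simple trend.
(D) Cl (period 3, group 17) vs Bi (period 6, group 15): the stated order agrees with the simple trend.
The exception is (B): adding an electron to P's half-filled 3p³ is unfavourable, so Si (3p²) has the more exothermic EA.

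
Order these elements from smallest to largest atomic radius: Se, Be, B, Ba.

Be is in period 2, group 2; B is in period 2, group 13; Se is in period 4, group 16; Ba is in period 6, group 2.
Moving right in a period, electrons are added to the same shell under a stronger nuclear pull, so atoms get smaller; moving down, a new shell is opened and atoms get larger.
Neither a single period nor a single group — weigh both effects.
Be > B: Be lies to the left of B in period 2, so the across-period effect alone puts Be larger.
Se > Be: period and group pull opposite ways; the down-group shift dominates (116 vs 102 pm).
Ba > Se: both effects reinforce here, so Ba is clearly the larger of the two.
Approximate values (pm): Be 102, B 85, Se 116, Ba 196.
So from smallest to largest: B < Be < Se < Ba.

B < Be < Se < Ba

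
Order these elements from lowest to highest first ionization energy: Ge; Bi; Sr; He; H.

Sr < Bi < Ge < H < He

H is in period 1, group 1; He is in period 1, group 18; Ge is in period 4, group 14; Sr is in period 5, group 2; Bi is in period 6, group 15.
First ionization energy rises across a period (greater Z_eff holds electrons more tightly) and falls down a group (valence electrons are farther from the nucleus).
Neither a single period nor a single group — weigh both effects.
Bi > Sr: period and group pull opposite ways; the across-period shift dominates (703 vs 550 kJ/mol).
Ge > Bi: the two effects oppose for this pair; the down-group effect wins (762 vs 703 kJ/mol).
H > Ge: period and group pull opposite ways; the down-group shift dominates (1312 vs 762 kJ/mol).
He > H: He lies to the right of H in period 1, so the across-period effect alone puts He higher.
Approximate values (kJ/mol): H 1312, He 2372, Ge 762, Sr 550, Bi 703.
So from lowest to highest: Sr < Bi < Ge < H < He.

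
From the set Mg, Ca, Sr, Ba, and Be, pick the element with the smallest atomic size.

Radius decreases left→right (rising Z_eff, same n) and increases top→bottom (higher n).
All are in group 2, so atomic radius increases down the group.
The smallest atomic size among these belongs to Be.

Be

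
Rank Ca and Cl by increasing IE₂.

IE_2 is the cost of taking one more electron from the +1 cation: Ca⁺ still has 1 valence electron; Cl⁺ still has 6 valence electrons.
All are still removing valence electrons, so compare the +1 ions as you would atoms: IE_2 generally rises across a period (higher Z_eff) and falls down a group (larger shell), subject to the usual subshell exceptions.
Valence configurations: Ca⁺ [Ar]4s¹, Cl⁺ [Ne]3s²3p⁴.
The numbers (kJ/mol): Ca 1145, Cl 2298.
Overall IE_2 order: Ca < Cl.

Ca, Cl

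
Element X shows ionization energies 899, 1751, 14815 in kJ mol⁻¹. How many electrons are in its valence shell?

2

Look for the largest jump between consecutive ionization energies: IE3/IE2 ≈ 8.5, far larger than any earlier ratio.
That jump marks the point where a core electron is being removed. So the atom has 2 valence electrons.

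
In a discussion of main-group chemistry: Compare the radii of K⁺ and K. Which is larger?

K

Forming K⁺ removes 1 electron from K. Fewer electrons for the same nuclear charge means less shielding and a higher Z_eff on the remaining electrons, and for main-group metals the entire outer shell is lost.
A cation is smaller than its parent atom: K⁺ < K.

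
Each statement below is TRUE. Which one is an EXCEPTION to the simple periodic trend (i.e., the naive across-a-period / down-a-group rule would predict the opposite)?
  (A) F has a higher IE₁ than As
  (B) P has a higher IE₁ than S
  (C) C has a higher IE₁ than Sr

(B)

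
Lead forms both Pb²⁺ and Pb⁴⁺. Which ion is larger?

Pb²⁺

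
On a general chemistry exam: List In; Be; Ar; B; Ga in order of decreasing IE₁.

Ar > Be > B > Ga > In

Be is in period 2, group 2; B is in period 2, group 13; Ar is in period 3, group 18; Ga is in period 4, group 13; In is in period 5, group 13.
IE₁ increases left→right with effective nuclear charge and decreases top→bottom as the valence shell moves farther out.
Here both period and group differ, so the two effects have to be weighed against each other.
Ga > In: they share group 13; the group trend gives Ga the larger value.
B > Ga: B sits above Ga in group 13, so the down-group effect alone puts B higher.
Be > B: this pair runs against the simple trend — see the exception note.
Ar > Be: period and group pull opposite ways; the across-period shift dominates (1521 vs 900 kJ/mol).
Note the exception: Be has a higher first ionization energy than B, contrary to the simple trend — removing B's lone 2p electron is easier than breaking Be's filled 2s².
For reference (kJ/mol): Be 900, B 801, Ar 1521, Ga 579, In 558.
So from highest to lowest: Ar > Be > B > Ga > In.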